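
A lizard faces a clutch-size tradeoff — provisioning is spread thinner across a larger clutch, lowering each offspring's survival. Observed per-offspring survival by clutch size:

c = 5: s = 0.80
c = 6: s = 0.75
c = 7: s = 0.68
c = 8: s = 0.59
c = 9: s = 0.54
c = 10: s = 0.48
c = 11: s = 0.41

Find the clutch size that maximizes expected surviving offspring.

9

Expected surviving offspring = c × s(c):
  c=5: 5 × 0.80 = 4.000
  c=6: 6 × 0.75 = 4.500
  c=7: 7 × 0.68 = 4.760
  c=8: 8 × 0.59 = 4.720
  c=9: 9 × 0.54 = 4.860
  c=10: 10 × 0.48 = 4.800
  c=11: 11 × 0.41 = 4.510
Maximum at c = 9 (4.860 surviving offspring).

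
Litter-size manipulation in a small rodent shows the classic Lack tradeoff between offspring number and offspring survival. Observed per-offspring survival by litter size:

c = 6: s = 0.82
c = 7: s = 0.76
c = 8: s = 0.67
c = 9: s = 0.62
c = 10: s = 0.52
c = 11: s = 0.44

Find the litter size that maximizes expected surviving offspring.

9

Expected surviving offspring = c × s(c):
  c=6: 6 × 0.82 = 4.920
  c=7: 7 × 0.76 = 5.320
  c=8: 8 × 0.67 = 5.360
  c=9: 9 × 0.62 = 5.580
  c=10: 10 × 0.52 = 5.200
  c=11: 11 × 0.44 = 4.840
Maximum at c = 9 (5.580 surviving offspring).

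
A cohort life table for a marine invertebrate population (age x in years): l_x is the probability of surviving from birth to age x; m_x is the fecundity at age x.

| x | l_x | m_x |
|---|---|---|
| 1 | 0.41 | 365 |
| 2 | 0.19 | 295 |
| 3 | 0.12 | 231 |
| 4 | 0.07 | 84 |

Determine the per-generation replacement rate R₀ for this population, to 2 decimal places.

239.30

R₀ = Σ l_x m_x:
  age 1: 0.41 × 365 = 149.6500
  age 2: 0.19 × 295 = 56.0500
  age 3: 0.12 × 231 = 27.7200
  age 4: 0.07 × 84 = 5.8800
R₀ = 149.6500 + 56.0500 + 27.7200 + 5.8800 = 239.3000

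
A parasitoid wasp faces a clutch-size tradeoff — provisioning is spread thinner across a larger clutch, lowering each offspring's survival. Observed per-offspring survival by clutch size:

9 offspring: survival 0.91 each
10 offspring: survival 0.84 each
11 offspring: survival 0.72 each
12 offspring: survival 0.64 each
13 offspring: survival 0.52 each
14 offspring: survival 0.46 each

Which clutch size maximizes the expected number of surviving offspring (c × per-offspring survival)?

Expected surviving offspring = c × s(c):
  c=9: 9 × 0.91 = 8.190
  c=10: 10 × 0.84 = 8.400
  c=11: 11 × 0.72 = 7.920
  c=12: 12 × 0.64 = 7.680
  c=13: 13 × 0.52 = 6.760
  c=14: 14 × 0.46 = 6.440
Maximum at c = 10 (8.400 surviving offspring).

10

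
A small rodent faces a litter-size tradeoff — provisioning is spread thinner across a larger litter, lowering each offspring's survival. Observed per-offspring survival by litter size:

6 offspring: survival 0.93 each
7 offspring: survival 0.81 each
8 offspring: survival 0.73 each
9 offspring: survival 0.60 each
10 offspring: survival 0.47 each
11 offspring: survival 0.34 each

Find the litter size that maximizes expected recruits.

Expected recruits = c × s(c):
  c=6: 6 × 0.93 = 5.580
  c=7: 7 × 0.81 = 5.670
  c=8: 8 × 0.73 = 5.840
  c=9: 9 × 0.60 = 5.400
  c=10: 10 × 0.47 = 4.700
  c=11: 11 × 0.34 = 3.740
Maximum at c = 8 (5.840 recruits).

8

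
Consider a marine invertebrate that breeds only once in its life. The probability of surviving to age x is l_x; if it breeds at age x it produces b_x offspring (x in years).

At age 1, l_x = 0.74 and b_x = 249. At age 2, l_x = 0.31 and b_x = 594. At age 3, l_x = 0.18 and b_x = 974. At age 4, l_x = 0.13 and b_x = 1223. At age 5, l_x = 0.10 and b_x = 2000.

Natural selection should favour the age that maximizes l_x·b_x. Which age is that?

Expected offspring if breeding at age x = l_x × b_x:
  age 1: 0.74 × 249 = 184.260
  age 2: 0.31 × 594 = 184.140
  age 3: 0.18 × 974 = 175.320
  age 4: 0.13 × 1223 = 158.990
  age 5: 0.10 × 2000 = 200.000
Maximum at age 5 (200.000).

5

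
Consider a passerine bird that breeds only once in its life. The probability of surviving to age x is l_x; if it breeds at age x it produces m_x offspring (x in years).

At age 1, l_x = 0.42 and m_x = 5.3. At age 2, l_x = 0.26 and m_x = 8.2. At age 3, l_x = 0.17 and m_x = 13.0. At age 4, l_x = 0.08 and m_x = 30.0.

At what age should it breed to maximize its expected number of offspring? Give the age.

Expected offspring if breeding at age x = l_x × m_x:
  age 1: 0.42 × 5.3 = 2.226
  age 2: 0.26 × 8.2 = 2.132
  age 3: 0.17 × 13.0 = 2.210
  age 4: 0.08 × 30.0 = 2.400
Maximum at age 4 (2.400).

4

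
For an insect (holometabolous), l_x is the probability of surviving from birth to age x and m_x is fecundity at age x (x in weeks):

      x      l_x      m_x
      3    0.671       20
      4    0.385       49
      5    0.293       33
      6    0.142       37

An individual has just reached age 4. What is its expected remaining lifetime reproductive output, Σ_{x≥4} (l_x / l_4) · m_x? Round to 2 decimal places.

l_4 = 0.385. Conditional survival from age 4 to x is l_x / l_4.
  x=4: (0.385/0.385) × 49 = 49.0000
  x=5: (0.293/0.385) × 33 = 25.1143
  x=6: (0.142/0.385) × 37 = 13.6468
Sum = 49.0000 + 25.1143 + 13.6468 = 87.7610

87.76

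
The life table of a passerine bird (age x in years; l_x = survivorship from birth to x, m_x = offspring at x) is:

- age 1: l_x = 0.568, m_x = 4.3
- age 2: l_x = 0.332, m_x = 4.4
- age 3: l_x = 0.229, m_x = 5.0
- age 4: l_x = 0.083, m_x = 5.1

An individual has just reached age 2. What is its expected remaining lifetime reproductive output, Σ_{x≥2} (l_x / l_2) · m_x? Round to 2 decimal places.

9.12

l_2 = 0.332. Conditional survival from age 2 to x is l_x / l_2.
  x=2: (0.332/0.332) × 4.4 = 4.4000
  x=3: (0.229/0.332) × 5.0 = 3.4488
  x=4: (0.083/0.332) × 5.1 = 1.2750
Sum = 4.4000 + 3.4488 + 1.2750 = 9.1238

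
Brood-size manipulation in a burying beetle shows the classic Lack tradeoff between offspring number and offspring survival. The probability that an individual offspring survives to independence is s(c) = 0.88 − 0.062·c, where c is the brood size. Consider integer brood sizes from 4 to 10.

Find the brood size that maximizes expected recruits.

7

Expected recruits = c × s(c):
  c=4: 4 × 0.632 = 2.528
  c=5: 5 × 0.570 = 2.850
  c=6: 6 × 0.508 = 3.048
  c=7: 7 × 0.446 = 3.122
  c=8: 8 × 0.384 = 3.072
  c=9: 9 × 0.322 = 2.898
  c=10: 10 × 0.260 = 2.600
Maximum at c = 7 (3.122 recruits).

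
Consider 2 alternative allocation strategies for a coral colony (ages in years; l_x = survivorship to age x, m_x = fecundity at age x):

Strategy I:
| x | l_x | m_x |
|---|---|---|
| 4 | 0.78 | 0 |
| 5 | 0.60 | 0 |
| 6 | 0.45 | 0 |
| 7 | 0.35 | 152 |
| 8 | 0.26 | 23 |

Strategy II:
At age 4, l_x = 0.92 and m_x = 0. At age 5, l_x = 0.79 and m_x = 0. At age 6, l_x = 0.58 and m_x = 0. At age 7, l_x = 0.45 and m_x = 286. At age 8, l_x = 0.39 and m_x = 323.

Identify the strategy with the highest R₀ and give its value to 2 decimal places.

254.67

Strategy I: R₀ = 0.78×0 + 0.60×0 + 0.45×0 + 0.35×152 + 0.26×23 = 59.1800
Strategy II: R₀ = 0.92×0 + 0.79×0 + 0.58×0 + 0.45×286 + 0.39×323 = 254.6700
Highest R₀: strategy II with 254.6700.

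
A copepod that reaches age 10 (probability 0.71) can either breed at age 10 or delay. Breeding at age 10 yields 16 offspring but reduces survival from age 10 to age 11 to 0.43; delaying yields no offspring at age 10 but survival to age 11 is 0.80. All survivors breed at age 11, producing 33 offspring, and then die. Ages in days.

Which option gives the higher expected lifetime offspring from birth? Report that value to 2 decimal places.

breed at age 10: R₀ = 0.71 × (16 + 0.43 × 33) = 0.71 × 30.1900 = 21.4349
delay to age 11: R₀ = 0.71 × (0.80 × 33) = 0.71 × 26.4000 = 18.7440
Higher: breed at age 10 (21.4349).

21.43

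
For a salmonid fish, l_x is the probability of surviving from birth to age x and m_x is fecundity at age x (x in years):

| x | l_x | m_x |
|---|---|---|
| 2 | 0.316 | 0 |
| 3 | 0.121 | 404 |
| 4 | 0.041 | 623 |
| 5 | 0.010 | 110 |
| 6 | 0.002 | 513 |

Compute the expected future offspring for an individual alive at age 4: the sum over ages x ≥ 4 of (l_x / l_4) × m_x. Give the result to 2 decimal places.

674.85

l_4 = 0.041. Conditional survival from age 4 to x is l_x / l_4.
  x=4: (0.041/0.041) × 623 = 623.0000
  x=5: (0.010/0.041) × 110 = 26.8293
  x=6: (0.002/0.041) × 513 = 25.0244
Sum = 623.0000 + 26.8293 + 25.0244 = 674.8537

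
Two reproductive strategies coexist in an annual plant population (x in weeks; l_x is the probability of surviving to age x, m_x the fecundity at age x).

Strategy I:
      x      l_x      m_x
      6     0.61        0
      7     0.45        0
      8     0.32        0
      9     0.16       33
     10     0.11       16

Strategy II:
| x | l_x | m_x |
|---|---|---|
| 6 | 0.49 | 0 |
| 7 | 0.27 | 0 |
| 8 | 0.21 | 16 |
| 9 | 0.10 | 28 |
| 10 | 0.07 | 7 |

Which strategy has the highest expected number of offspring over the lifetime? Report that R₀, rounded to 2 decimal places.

7.04

Strategy I: R₀ = 0.61×0 + 0.45×0 + 0.32×0 + 0.16×33 + 0.11×16 = 7.0400
Strategy II: R₀ = 0.49×0 + 0.27×0 + 0.21×16 + 0.10×28 + 0.07×7 = 6.6500
Highest R₀: strategy I with 7.0400.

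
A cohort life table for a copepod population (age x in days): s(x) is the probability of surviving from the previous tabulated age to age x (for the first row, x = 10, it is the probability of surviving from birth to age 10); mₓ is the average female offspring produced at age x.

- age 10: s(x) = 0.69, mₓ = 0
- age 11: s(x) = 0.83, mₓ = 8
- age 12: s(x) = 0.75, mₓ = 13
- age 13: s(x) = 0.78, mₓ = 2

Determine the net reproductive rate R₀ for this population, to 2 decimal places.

10.84

Survivorship from birth: l_x = s_10·s_11·…·s_x.
  l_10 = 0.69000
  l_11 = 0.57270
  l_12 = 0.42952
  l_13 = 0.33503
R₀ = Σ l_x mₓ:
  age 10: 0.69000 × 0 = 0.0000
  age 11: 0.57270 × 8 = 4.5816
  age 12: 0.42952 × 13 = 5.5838
  age 13: 0.33503 × 2 = 0.6701
R₀ = 0.0000 + 4.5816 + 5.5838 + 0.6701 = 10.8354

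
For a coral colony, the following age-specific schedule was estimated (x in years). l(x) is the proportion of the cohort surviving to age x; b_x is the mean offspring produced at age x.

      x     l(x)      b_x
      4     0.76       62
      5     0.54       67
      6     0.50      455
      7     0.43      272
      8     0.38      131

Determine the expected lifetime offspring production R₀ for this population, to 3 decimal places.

477.540

R₀ = Σ l(x) b_x:
  age 4: 0.76 × 62 = 47.1200
  age 5: 0.54 × 67 = 36.1800
  age 6: 0.50 × 455 = 227.5000
  age 7: 0.43 × 272 = 116.9600
  age 8: 0.38 × 131 = 49.7800
R₀ = 47.1200 + 36.1800 + 227.5000 + 116.9600 + 49.7800 = 477.5400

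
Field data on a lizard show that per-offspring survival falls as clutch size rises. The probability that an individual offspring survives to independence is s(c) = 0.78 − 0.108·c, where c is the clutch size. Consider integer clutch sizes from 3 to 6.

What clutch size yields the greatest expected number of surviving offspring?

4

Expected surviving offspring = c × s(c):
  c=3: 3 × 0.456 = 1.368
  c=4: 4 × 0.348 = 1.392
  c=5: 5 × 0.240 = 1.200
  c=6: 6 × 0.132 = 0.792
Maximum at c = 4 (1.392 surviving offspring).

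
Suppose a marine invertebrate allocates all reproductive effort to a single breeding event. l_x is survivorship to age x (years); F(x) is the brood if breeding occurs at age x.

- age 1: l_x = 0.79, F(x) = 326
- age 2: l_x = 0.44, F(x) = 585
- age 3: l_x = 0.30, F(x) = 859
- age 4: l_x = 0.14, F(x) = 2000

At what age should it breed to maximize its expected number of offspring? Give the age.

Expected offspring if breeding at age x = l_x × F(x):
  age 1: 0.79 × 326 = 257.540
  age 2: 0.44 × 585 = 257.400
  age 3: 0.30 × 859 = 257.700
  age 4: 0.14 × 2000 = 280.000
Maximum at age 4 (280.000).

4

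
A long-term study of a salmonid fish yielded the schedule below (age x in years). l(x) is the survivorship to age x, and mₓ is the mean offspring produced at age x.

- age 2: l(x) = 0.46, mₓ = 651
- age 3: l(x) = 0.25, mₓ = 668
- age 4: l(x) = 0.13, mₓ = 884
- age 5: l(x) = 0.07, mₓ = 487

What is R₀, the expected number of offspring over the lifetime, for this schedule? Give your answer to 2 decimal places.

615.47

R₀ = Σ l(x) mₓ:
  age 2: 0.46 × 651 = 299.4600
  age 3: 0.25 × 668 = 167.0000
  age 4: 0.13 × 884 = 114.9200
  age 5: 0.07 × 487 = 34.0900
R₀ = 299.4600 + 167.0000 + 114.9200 + 34.0900 = 615.4700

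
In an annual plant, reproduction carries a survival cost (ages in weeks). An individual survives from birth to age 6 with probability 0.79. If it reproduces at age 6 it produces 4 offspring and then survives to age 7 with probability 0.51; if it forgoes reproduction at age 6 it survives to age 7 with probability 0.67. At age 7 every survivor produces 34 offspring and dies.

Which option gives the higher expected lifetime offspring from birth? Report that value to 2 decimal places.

18.00

breed at age 6: R₀ = 0.79 × (4 + 0.51 × 34) = 0.79 × 21.3400 = 16.8586
delay to age 7: R₀ = 0.79 × (0.67 × 34) = 0.79 × 22.7800 = 17.9962
Higher: delay to age 7 (17.9962).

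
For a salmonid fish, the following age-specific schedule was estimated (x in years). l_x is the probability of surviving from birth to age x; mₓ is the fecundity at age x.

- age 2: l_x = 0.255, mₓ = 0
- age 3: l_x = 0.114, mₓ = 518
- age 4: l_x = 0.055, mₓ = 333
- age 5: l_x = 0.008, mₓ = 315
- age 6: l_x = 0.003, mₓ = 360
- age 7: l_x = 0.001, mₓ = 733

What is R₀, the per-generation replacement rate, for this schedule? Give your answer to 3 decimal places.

81.700

R₀ = Σ l_x mₓ:
  age 2: 0.255 × 0 = 0.0000
  age 3: 0.114 × 518 = 59.0520
  age 4: 0.055 × 333 = 18.3150
  age 5: 0.008 × 315 = 2.5200
  age 6: 0.003 × 360 = 1.0800
  age 7: 0.001 × 733 = 0.7330
R₀ = 0.0000 + 59.0520 + 18.3150 + 2.5200 + 1.0800 + 0.7330 = 81.7000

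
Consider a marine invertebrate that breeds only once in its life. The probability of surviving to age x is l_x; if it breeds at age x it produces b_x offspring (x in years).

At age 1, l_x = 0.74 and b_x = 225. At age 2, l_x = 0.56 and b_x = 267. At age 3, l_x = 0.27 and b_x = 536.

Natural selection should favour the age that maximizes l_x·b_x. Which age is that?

1

Expected offspring if breeding at age x = l_x × b_x:
  age 1: 0.74 × 225 = 166.500
  age 2: 0.56 × 267 = 149.520
  age 3: 0.27 × 536 = 144.720
Maximum at age 1 (166.500).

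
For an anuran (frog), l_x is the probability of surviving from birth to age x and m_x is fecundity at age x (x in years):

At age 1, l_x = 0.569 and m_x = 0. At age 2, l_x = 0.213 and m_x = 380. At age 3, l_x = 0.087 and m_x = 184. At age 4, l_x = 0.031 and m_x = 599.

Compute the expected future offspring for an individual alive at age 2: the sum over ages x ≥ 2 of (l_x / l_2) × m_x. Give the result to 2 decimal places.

542.33

l_2 = 0.213. Conditional survival from age 2 to x is l_x / l_2.
  x=2: (0.213/0.213) × 380 = 380.0000
  x=3: (0.087/0.213) × 184 = 75.1549
  x=4: (0.031/0.213) × 599 = 87.1784
Sum = 380.0000 + 75.1549 + 87.1784 = 542.3333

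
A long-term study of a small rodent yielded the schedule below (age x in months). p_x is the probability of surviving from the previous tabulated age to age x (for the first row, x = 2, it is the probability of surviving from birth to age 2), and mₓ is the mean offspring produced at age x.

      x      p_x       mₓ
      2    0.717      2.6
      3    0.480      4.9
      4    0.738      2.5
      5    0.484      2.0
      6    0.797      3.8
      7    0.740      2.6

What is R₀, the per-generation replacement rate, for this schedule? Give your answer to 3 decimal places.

4.992

Survivorship from birth: l_x = p_2·p_3·…·p_x.
  l_2 = 0.71700
  l_3 = 0.34416
  l_4 = 0.25399
  l_5 = 0.12293
  l_6 = 0.09798
  l_7 = 0.07250
R₀ = Σ l_x mₓ:
  age 2: 0.71700 × 2.6 = 1.8642
  age 3: 0.34416 × 4.9 = 1.6864
  age 4: 0.25399 × 2.5 = 0.6350
  age 5: 0.12293 × 2.0 = 0.2459
  age 6: 0.09798 × 3.8 = 0.3723
  age 7: 0.07250 × 2.6 = 0.1885
R₀ = 1.8642 + 1.6864 + 0.6350 + 0.2459 + 0.3723 + 0.1885 = 4.9922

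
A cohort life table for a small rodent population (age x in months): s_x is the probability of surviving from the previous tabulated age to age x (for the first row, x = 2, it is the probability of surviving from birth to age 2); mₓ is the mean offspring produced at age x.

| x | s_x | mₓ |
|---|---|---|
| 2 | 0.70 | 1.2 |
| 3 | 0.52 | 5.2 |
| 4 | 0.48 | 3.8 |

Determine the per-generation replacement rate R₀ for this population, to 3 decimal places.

3.397

Survivorship from birth: l_x = s_2·s_3·…·s_x.
  l_2 = 0.70000
  l_3 = 0.36400
  l_4 = 0.17472
R₀ = Σ l_x mₓ:
  age 2: 0.70000 × 1.2 = 0.8400
  age 3: 0.36400 × 5.2 = 1.8928
  age 4: 0.17472 × 3.8 = 0.6639
R₀ = 0.8400 + 1.8928 + 0.6639 = 3.3967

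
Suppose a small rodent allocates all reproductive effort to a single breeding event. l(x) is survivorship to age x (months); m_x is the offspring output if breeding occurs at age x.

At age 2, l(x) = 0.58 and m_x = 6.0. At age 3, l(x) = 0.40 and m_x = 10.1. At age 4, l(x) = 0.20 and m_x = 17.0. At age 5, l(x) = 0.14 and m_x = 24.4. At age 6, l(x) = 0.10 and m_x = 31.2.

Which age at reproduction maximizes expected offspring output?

3

Expected offspring if breeding at age x = l(x) × m_x:
  age 2: 0.58 × 6.0 = 3.480
  age 3: 0.40 × 10.1 = 4.040
  age 4: 0.20 × 17.0 = 3.400
  age 5: 0.14 × 24.4 = 3.416
  age 6: 0.10 × 31.2 = 3.120
Maximum at age 3 (4.040).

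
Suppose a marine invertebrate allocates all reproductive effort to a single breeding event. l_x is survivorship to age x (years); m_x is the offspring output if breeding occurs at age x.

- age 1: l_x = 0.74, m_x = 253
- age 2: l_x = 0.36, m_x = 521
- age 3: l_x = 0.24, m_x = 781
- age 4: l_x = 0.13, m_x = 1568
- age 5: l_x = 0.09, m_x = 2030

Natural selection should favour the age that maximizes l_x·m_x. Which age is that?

4

Expected offspring if breeding at age x = l_x × m_x:
  age 1: 0.74 × 253 = 187.220
  age 2: 0.36 × 521 = 187.560
  age 3: 0.24 × 781 = 187.440
  age 4: 0.13 × 1568 = 203.840
  age 5: 0.09 × 2030 = 182.700
Maximum at age 4 (203.840).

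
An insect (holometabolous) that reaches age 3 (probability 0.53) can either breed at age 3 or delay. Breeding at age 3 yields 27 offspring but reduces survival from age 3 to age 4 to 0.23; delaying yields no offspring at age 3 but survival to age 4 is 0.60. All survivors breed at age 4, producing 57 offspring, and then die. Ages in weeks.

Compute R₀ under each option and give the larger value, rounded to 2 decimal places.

breed at age 3: R₀ = 0.53 × (27 + 0.23 × 57) = 0.53 × 40.1100 = 21.2583
delay to age 4: R₀ = 0.53 × (0.60 × 57) = 0.53 × 34.2000 = 18.1260
Higher: breed at age 3 (21.2583).

21.26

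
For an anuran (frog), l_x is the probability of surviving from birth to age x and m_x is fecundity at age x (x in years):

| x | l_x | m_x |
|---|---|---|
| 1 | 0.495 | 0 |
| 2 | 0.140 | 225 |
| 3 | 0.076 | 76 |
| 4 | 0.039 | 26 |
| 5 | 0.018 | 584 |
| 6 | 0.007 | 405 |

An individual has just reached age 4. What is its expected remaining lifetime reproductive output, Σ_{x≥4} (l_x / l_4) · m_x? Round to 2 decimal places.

l_4 = 0.039. Conditional survival from age 4 to x is l_x / l_4.
  x=4: (0.039/0.039) × 26 = 26.0000
  x=5: (0.018/0.039) × 584 = 269.5385
  x=6: (0.007/0.039) × 405 = 72.6923
Sum = 26.0000 + 269.5385 + 72.6923 = 368.2308

368.23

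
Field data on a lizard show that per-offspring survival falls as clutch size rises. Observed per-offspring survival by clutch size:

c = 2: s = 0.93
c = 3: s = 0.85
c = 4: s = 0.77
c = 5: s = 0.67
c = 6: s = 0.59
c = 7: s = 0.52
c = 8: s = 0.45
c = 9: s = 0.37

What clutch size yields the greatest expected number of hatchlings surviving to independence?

Expected hatchlings surviving to independence = c × s(c):
  c=2: 2 × 0.93 = 1.860
  c=3: 3 × 0.85 = 2.550
  c=4: 4 × 0.77 = 3.080
  c=5: 5 × 0.67 = 3.350
  c=6: 6 × 0.59 = 3.540
  c=7: 7 × 0.52 = 3.640
  c=8: 8 × 0.45 = 3.600
  c=9: 9 × 0.37 = 3.330
Maximum at c = 7 (3.640 hatchlings surviving to independence).

7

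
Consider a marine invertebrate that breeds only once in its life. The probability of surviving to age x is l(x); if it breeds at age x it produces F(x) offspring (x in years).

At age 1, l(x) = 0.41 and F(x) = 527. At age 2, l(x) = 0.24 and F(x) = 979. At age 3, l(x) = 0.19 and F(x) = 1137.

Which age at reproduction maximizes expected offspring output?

2

Expected offspring if breeding at age x = l(x) × F(x):
  age 1: 0.41 × 527 = 216.070
  age 2: 0.24 × 979 = 234.960
  age 3: 0.19 × 1137 = 216.030
Maximum at age 2 (234.960).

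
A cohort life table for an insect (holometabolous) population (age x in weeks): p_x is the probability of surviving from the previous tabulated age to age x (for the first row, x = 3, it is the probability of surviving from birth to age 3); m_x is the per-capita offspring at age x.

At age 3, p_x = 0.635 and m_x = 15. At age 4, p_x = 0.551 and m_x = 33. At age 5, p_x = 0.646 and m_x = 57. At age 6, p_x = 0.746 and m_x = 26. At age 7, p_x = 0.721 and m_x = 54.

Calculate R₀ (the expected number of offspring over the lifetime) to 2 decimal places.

Survivorship from birth: l_x = p_3·p_4·…·p_x.
  l_3 = 0.63500
  l_4 = 0.34989
  l_5 = 0.22603
  l_6 = 0.16862
  l_7 = 0.12157
R₀ = Σ l_x m_x:
  age 3: 0.63500 × 15 = 9.5250
  age 4: 0.34989 × 33 = 11.5464
  age 5: 0.22603 × 57 = 12.8837
  age 6: 0.16862 × 26 = 4.3841
  age 7: 0.12157 × 54 = 6.5648
R₀ = 9.5250 + 11.5464 + 12.8837 + 4.3841 + 6.5648 = 44.9040

44.90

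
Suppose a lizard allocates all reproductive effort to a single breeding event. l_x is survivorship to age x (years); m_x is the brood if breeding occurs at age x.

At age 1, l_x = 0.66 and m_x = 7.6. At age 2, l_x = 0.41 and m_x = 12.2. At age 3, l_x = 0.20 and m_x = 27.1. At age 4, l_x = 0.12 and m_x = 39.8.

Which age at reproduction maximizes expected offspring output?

3

Expected offspring if breeding at age x = l_x × m_x:
  age 1: 0.66 × 7.6 = 5.016
  age 2: 0.41 × 12.2 = 5.002
  age 3: 0.20 × 27.1 = 5.420
  age 4: 0.12 × 39.8 = 4.776
Maximum at age 3 (5.420).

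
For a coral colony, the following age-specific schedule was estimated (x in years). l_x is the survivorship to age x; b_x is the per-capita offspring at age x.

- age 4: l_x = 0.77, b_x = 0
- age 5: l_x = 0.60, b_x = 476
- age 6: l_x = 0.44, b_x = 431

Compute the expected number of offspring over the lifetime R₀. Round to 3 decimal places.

R₀ = Σ l_x b_x:
  age 4: 0.77 × 0 = 0.0000
  age 5: 0.60 × 476 = 285.6000
  age 6: 0.44 × 431 = 189.6400
R₀ = 0.0000 + 285.6000 + 189.6400 = 475.2400

475.240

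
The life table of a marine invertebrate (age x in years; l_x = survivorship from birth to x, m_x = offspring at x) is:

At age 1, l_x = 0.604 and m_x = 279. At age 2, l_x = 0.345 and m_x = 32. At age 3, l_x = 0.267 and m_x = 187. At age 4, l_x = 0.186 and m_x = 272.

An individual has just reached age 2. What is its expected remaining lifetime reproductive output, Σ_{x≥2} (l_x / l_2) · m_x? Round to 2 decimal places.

323.37

l_2 = 0.345. Conditional survival from age 2 to x is l_x / l_2.
  x=2: (0.345/0.345) × 32 = 32.0000
  x=3: (0.267/0.345) × 187 = 144.7217
  x=4: (0.186/0.345) × 272 = 146.6435
Sum = 32.0000 + 144.7217 + 146.6435 = 323.3652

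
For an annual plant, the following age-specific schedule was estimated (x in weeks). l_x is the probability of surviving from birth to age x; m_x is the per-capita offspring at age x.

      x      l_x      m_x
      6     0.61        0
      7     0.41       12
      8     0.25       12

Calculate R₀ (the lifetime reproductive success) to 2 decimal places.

R₀ = Σ l_x m_x:
  age 6: 0.61 × 0 = 0.0000
  age 7: 0.41 × 12 = 4.9200
  age 8: 0.25 × 12 = 3.0000
R₀ = 0.0000 + 4.9200 + 3.0000 = 7.9200

7.92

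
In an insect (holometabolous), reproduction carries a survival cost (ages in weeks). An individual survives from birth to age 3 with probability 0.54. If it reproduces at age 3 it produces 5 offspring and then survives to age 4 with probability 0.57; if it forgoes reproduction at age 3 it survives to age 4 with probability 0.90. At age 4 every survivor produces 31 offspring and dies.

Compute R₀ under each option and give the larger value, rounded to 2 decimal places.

breed at age 3: R₀ = 0.54 × (5 + 0.57 × 31) = 0.54 × 22.6700 = 12.2418
delay to age 4: R₀ = 0.54 × (0.90 × 31) = 0.54 × 27.9000 = 15.0660
Higher: delay to age 4 (15.0660).

15.07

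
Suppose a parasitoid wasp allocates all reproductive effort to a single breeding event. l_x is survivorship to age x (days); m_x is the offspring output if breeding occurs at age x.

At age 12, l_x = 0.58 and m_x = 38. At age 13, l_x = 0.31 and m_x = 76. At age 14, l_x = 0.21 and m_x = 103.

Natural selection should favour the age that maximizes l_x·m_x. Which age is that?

13

Expected offspring if breeding at age x = l_x × m_x:
  age 12: 0.58 × 38 = 22.040
  age 13: 0.31 × 76 = 23.560
  age 14: 0.21 × 103 = 21.630
Maximum at age 13 (23.560).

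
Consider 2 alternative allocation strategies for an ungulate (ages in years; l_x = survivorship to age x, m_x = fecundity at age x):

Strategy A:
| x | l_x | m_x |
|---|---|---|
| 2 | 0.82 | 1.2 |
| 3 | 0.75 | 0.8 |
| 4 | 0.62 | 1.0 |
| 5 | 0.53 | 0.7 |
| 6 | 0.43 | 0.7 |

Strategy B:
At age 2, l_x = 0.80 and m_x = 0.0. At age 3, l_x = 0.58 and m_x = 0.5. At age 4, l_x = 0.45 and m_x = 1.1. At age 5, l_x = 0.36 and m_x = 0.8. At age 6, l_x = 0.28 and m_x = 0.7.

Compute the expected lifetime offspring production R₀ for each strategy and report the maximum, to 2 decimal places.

Strategy A: R₀ = 0.82×1.2 + 0.75×0.8 + 0.62×1.0 + 0.53×0.7 + 0.43×0.7 = 2.8760
Strategy B: R₀ = 0.80×0.0 + 0.58×0.5 + 0.45×1.1 + 0.36×0.8 + 0.28×0.7 = 1.2690
Highest R₀: strategy A with 2.8760.

2.88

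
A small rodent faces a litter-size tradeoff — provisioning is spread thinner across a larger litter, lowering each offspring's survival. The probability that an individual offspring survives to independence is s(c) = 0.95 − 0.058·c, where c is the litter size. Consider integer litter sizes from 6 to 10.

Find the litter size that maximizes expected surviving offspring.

8

Expected surviving offspring = c × s(c):
  c=6: 6 × 0.602 = 3.612
  c=7: 7 × 0.544 = 3.808
  c=8: 8 × 0.486 = 3.888
  c=9: 9 × 0.428 = 3.852
  c=10: 10 × 0.370 = 3.700
Maximum at c = 8 (3.888 surviving offspring).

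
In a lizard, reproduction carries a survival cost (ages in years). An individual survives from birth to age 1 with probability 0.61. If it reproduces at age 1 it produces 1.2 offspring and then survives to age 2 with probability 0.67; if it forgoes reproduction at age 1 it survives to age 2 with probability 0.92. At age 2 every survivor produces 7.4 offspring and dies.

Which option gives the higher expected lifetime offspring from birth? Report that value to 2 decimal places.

4.15

breed at age 1: R₀ = 0.61 × (1.2 + 0.67 × 7.4) = 0.61 × 6.1580 = 3.7564
delay to age 2: R₀ = 0.61 × (0.92 × 7.4) = 0.61 × 6.8080 = 4.1529
Higher: delay to age 2 (4.1529).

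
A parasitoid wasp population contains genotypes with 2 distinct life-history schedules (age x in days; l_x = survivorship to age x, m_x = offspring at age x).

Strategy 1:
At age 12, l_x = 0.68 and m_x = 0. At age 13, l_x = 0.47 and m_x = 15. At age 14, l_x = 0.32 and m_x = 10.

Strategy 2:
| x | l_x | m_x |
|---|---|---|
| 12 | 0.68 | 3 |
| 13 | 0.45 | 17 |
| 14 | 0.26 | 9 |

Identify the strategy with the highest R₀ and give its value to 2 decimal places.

Strategy 1: R₀ = 0.68×0 + 0.47×15 + 0.32×10 = 10.2500
Strategy 2: R₀ = 0.68×3 + 0.45×17 + 0.26×9 = 12.0300
Highest R₀: strategy 2 with 12.0300.

12.03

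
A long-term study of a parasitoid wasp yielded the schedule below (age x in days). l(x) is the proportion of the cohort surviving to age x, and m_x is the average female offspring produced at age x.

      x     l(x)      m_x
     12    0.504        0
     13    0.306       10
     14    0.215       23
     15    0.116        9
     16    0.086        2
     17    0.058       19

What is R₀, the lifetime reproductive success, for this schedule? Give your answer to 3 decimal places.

R₀ = Σ l(x) m_x:
  age 12: 0.504 × 0 = 0.0000
  age 13: 0.306 × 10 = 3.0600
  age 14: 0.215 × 23 = 4.9450
  age 15: 0.116 × 9 = 1.0440
  age 16: 0.086 × 2 = 0.1720
  age 17: 0.058 × 19 = 1.1020
R₀ = 0.0000 + 3.0600 + 4.9450 + 1.0440 + 0.1720 + 1.1020 = 10.3230

10.323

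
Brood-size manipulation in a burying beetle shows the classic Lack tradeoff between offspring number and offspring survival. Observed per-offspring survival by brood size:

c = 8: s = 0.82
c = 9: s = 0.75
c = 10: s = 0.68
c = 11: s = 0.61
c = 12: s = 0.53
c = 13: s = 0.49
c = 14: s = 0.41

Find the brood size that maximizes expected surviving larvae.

Expected surviving larvae = c × s(c):
  c=8: 8 × 0.82 = 6.560
  c=9: 9 × 0.75 = 6.750
  c=10: 10 × 0.68 = 6.800
  c=11: 11 × 0.61 = 6.710
  c=12: 12 × 0.53 = 6.360
  c=13: 13 × 0.49 = 6.370
  c=14: 14 × 0.41 = 5.740
Maximum at c = 10 (6.800 surviving larvae).

10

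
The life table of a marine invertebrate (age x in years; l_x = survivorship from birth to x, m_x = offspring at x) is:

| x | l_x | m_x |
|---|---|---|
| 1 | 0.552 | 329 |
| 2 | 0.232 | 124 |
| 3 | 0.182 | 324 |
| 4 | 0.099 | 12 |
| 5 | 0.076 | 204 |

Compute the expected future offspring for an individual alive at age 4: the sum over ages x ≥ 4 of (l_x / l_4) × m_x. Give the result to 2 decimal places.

l_4 = 0.099. Conditional survival from age 4 to x is l_x / l_4.
  x=4: (0.099/0.099) × 12 = 12.0000
  x=5: (0.076/0.099) × 204 = 156.6061
Sum = 12.0000 + 156.6061 = 168.6061

168.61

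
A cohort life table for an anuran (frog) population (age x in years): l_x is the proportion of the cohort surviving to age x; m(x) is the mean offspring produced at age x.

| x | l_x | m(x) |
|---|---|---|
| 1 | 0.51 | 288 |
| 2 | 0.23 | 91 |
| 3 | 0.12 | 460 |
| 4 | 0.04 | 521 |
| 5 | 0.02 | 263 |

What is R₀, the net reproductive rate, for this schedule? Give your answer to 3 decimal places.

R₀ = Σ l_x m(x):
  age 1: 0.51 × 288 = 146.8800
  age 2: 0.23 × 91 = 20.9300
  age 3: 0.12 × 460 = 55.2000
  age 4: 0.04 × 521 = 20.8400
  age 5: 0.02 × 263 = 5.2600
R₀ = 146.8800 + 20.9300 + 55.2000 + 20.8400 + 5.2600 = 249.1100

249.110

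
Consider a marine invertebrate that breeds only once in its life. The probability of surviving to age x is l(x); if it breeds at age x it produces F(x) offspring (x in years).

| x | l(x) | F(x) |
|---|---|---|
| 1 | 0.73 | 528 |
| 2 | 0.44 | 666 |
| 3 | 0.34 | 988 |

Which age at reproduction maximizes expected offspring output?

Expected offspring if breeding at age x = l(x) × F(x):
  age 1: 0.73 × 528 = 385.440
  age 2: 0.44 × 666 = 293.040
  age 3: 0.34 × 988 = 335.920
Maximum at age 1 (385.440).

1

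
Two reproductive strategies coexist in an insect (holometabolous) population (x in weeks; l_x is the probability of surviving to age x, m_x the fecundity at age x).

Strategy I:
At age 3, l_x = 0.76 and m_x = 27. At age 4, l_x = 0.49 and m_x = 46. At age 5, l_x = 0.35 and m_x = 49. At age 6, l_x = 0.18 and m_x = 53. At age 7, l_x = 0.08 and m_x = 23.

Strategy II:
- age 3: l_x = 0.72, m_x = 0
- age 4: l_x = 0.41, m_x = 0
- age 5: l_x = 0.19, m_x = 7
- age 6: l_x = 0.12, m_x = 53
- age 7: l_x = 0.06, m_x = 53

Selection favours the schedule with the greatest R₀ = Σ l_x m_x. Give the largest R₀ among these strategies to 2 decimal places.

Strategy I: R₀ = 0.76×27 + 0.49×46 + 0.35×49 + 0.18×53 + 0.08×23 = 71.5900
Strategy II: R₀ = 0.72×0 + 0.41×0 + 0.19×7 + 0.12×53 + 0.06×53 = 10.8700
Highest R₀: strategy I with 71.5900.

71.59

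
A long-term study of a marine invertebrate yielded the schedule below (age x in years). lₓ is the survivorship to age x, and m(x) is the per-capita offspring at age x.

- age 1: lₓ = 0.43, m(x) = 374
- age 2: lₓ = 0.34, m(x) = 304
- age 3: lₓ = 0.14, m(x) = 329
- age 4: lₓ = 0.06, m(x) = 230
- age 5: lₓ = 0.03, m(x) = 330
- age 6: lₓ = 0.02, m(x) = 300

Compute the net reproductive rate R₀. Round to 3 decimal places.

R₀ = Σ lₓ m(x):
  age 1: 0.43 × 374 = 160.8200
  age 2: 0.34 × 304 = 103.3600
  age 3: 0.14 × 329 = 46.0600
  age 4: 0.06 × 230 = 13.8000
  age 5: 0.03 × 330 = 9.9000
  age 6: 0.02 × 300 = 6.0000
R₀ = 160.8200 + 103.3600 + 46.0600 + 13.8000 + 9.9000 + 6.0000 = 339.9400

339.940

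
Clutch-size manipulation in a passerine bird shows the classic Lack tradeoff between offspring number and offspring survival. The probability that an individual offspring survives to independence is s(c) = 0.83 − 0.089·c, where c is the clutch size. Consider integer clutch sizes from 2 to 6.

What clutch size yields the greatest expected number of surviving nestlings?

Expected surviving nestlings = c × s(c):
  c=2: 2 × 0.652 = 1.304
  c=3: 3 × 0.563 = 1.689
  c=4: 4 × 0.474 = 1.896
  c=5: 5 × 0.385 = 1.925
  c=6: 6 × 0.296 = 1.776
Maximum at c = 5 (1.925 surviving nestlings).

5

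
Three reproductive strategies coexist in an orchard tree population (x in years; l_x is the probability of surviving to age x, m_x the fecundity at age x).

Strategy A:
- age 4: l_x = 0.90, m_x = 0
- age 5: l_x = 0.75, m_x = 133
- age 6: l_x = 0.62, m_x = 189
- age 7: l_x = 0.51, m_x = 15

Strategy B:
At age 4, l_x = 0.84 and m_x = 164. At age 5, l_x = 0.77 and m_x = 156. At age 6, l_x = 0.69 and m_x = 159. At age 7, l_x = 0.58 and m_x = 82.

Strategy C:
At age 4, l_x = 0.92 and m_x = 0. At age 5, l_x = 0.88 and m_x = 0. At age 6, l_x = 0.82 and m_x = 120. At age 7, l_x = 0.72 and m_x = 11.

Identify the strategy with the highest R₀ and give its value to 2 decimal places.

Strategy A: R₀ = 0.90×0 + 0.75×133 + 0.62×189 + 0.51×15 = 224.5800
Strategy B: R₀ = 0.84×164 + 0.77×156 + 0.69×159 + 0.58×82 = 415.1500
Strategy C: R₀ = 0.92×0 + 0.88×0 + 0.82×120 + 0.72×11 = 106.3200
Highest R₀: strategy B with 415.1500.

415.15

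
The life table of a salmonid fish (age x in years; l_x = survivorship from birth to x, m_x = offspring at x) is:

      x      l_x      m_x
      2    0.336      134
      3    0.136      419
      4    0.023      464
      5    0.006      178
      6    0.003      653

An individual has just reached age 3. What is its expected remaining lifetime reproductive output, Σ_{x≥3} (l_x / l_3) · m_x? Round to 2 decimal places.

l_3 = 0.136. Conditional survival from age 3 to x is l_x / l_3.
  x=3: (0.136/0.136) × 419 = 419.0000
  x=4: (0.023/0.136) × 464 = 78.4706
  x=5: (0.006/0.136) × 178 = 7.8529
  x=6: (0.003/0.136) × 653 = 14.4044
Sum = 419.0000 + 78.4706 + 7.8529 + 14.4044 = 519.7279

519.73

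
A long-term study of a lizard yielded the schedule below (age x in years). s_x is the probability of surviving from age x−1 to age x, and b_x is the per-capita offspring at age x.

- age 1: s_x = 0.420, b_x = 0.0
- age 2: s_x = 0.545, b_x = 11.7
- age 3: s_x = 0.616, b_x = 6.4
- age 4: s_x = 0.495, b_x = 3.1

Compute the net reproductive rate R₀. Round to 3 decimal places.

Survivorship from birth: l_x = s_1·s_2·…·s_x.
  l_1 = 0.42000
  l_2 = 0.22890
  l_3 = 0.14100
  l_4 = 0.06980
R₀ = Σ l_x b_x:
  age 1: 0.42000 × 0.0 = 0.0000
  age 2: 0.22890 × 11.7 = 2.6781
  age 3: 0.14100 × 6.4 = 0.9024
  age 4: 0.06980 × 3.1 = 0.2164
R₀ = 0.0000 + 2.6781 + 0.9024 + 0.2164 = 3.7969

3.797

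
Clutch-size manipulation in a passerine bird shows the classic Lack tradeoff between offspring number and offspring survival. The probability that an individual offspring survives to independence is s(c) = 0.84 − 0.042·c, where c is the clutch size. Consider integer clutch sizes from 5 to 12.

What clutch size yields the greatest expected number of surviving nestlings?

Expected surviving nestlings = c × s(c):
  c=5: 5 × 0.630 = 3.150
  c=6: 6 × 0.588 = 3.528
  c=7: 7 × 0.546 = 3.822
  c=8: 8 × 0.504 = 4.032
  c=9: 9 × 0.462 = 4.158
  c=10: 10 × 0.420 = 4.200
  c=11: 11 × 0.378 = 4.158
  c=12: 12 × 0.336 = 4.032
Maximum at c = 10 (4.200 surviving nestlings).

10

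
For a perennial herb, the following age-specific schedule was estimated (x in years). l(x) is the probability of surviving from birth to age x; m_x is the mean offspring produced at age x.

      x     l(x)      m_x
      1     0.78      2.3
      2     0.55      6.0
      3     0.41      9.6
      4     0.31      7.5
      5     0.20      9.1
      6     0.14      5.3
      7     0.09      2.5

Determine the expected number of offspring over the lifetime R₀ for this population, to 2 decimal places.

R₀ = Σ l(x) m_x:
  age 1: 0.78 × 2.3 = 1.7940
  age 2: 0.55 × 6.0 = 3.3000
  age 3: 0.41 × 9.6 = 3.9360
  age 4: 0.31 × 7.5 = 2.3250
  age 5: 0.20 × 9.1 = 1.8200
  age 6: 0.14 × 5.3 = 0.7420
  age 7: 0.09 × 2.5 = 0.2250
R₀ = 1.7940 + 3.3000 + 3.9360 + 2.3250 + 1.8200 + 0.7420 + 0.2250 = 14.1420

14.14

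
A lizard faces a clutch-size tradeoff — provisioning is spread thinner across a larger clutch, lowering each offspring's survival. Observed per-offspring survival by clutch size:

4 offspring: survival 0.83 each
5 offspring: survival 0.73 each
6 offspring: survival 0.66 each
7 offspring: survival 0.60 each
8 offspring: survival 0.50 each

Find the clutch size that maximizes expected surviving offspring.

Expected surviving offspring = c × s(c):
  c=4: 4 × 0.83 = 3.320
  c=5: 5 × 0.73 = 3.650
  c=6: 6 × 0.66 = 3.960
  c=7: 7 × 0.60 = 4.200
  c=8: 8 × 0.50 = 4.000
Maximum at c = 7 (4.200 surviving offspring).

7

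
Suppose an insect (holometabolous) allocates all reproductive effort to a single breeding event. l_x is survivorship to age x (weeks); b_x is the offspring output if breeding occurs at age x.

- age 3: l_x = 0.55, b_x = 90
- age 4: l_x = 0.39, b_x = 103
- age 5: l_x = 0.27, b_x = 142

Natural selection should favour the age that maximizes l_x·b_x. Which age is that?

3

Expected offspring if breeding at age x = l_x × b_x:
  age 3: 0.55 × 90 = 49.500
  age 4: 0.39 × 103 = 40.170
  age 5: 0.27 × 142 = 38.340
Maximum at age 3 (49.500).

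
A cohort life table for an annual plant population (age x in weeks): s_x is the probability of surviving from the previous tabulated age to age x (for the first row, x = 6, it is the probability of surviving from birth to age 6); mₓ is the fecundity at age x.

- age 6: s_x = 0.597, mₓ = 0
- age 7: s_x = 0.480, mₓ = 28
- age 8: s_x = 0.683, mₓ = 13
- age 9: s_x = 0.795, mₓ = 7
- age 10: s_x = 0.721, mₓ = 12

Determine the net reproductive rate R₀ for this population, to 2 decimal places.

Survivorship from birth: l_x = s_6·s_7·…·s_x.
  l_6 = 0.59700
  l_7 = 0.28656
  l_8 = 0.19572
  l_9 = 0.15560
  l_10 = 0.11219
R₀ = Σ l_x mₓ:
  age 6: 0.59700 × 0 = 0.0000
  age 7: 0.28656 × 28 = 8.0237
  age 8: 0.19572 × 13 = 2.5444
  age 9: 0.15560 × 7 = 1.0892
  age 10: 0.11219 × 12 = 1.3463
R₀ = 0.0000 + 8.0237 + 2.5444 + 1.0892 + 1.3463 = 13.0035

13.00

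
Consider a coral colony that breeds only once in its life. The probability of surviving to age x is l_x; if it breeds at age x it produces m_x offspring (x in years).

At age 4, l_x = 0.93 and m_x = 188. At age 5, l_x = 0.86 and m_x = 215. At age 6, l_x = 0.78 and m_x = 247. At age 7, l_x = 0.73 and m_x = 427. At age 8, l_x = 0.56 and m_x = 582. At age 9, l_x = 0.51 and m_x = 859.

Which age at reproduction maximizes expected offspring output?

9

Expected offspring if breeding at age x = l_x × m_x:
  age 4: 0.93 × 188 = 174.840
  age 5: 0.86 × 215 = 184.900
  age 6: 0.78 × 247 = 192.660
  age 7: 0.73 × 427 = 311.710
  age 8: 0.56 × 582 = 325.920
  age 9: 0.51 × 859 = 438.090
Maximum at age 9 (438.090).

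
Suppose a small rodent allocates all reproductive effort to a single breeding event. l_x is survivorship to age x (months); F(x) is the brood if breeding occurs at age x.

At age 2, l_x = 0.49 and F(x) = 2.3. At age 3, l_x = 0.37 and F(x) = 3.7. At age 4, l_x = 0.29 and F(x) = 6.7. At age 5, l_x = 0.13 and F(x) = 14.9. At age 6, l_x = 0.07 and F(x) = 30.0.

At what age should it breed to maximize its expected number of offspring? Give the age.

Expected offspring if breeding at age x = l_x × F(x):
  age 2: 0.49 × 2.3 = 1.127
  age 3: 0.37 × 3.7 = 1.369
  age 4: 0.29 × 6.7 = 1.943
  age 5: 0.13 × 14.9 = 1.937
  age 6: 0.07 × 30.0 = 2.100
Maximum at age 6 (2.100).

6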